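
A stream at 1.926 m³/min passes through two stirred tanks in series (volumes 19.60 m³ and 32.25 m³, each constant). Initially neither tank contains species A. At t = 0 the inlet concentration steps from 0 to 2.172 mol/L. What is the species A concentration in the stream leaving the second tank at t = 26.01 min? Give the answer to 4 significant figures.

1.262 mol/L

Species balance on tank i: dCᵢ/dt = (Cᵢ₋₁ − Cᵢ)/τᵢ with τᵢ = Vᵢ/Q.
τ₁ = 19.60/1.926 = 10.1765 min; τ₂ = 32.25/1.926 = 16.7445 min.
Solving the cascade with C₁(0)=C₂(0)=0 gives C₂(t) = C_in[1 − (τ₁ e^(−t/τ₁) − τ₂ e^(−t/τ₂))/(τ₁ − τ₂)].
At t = 26.01: e^(−t/τ₁) = 0.0776238, e^(−t/τ₂) = 0.211540.
C₂ = 2.172·[1 − (10.1765·0.0776238 − 16.7445·0.211540)/(-6.56802)] = 2.172·0.580969 = 1.26187 mol/L.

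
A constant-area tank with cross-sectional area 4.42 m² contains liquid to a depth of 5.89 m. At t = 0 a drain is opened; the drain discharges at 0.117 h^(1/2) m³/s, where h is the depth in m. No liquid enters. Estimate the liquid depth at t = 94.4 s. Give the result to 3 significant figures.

1.39 m

A dh/dt = −Q_out = −0.117 √h.
Separate and integrate: 2(√h − √h₀) = −(0.117/A) t.
√h = √5.89 − 0.117·94.4/(2·4.42) = 2.4269 − 1.2494 = 1.1775.
h = 1.1775² = 1.3866 m.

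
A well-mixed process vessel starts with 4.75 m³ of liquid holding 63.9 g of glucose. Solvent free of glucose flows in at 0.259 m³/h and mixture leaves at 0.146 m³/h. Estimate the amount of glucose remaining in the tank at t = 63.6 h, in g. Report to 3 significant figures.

Total volume: dV/dt = Q_in − Q_out = 0.11300 m³/h, so V(t) = 4.75 + 0.11300 t and V(63.6) = 11.937 m³.
Solute balance: dm/dt = 0 − Q_out C = −Q_out m/V(t).
dm/m = −Q_out dt/(V₀ + 0.11300 t); integrating gives ln(m/m₀) = −(Q_out/(Q_in−Q_out)) ln(V/V₀).
m = m₀ (V₀/V)^(Q_out/(Q_in−Q_out)) = 63.9 × (4.75/11.937)^(1.2920) = 19.428 g.

19.4 g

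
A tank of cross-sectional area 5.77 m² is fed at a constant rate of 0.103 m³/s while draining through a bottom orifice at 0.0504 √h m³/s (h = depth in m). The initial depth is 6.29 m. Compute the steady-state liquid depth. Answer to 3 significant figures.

Level balance: A dh/dt = 0.103 − 0.0504 √h. Setting dh/dt = 0:
Q_in = 0.0504 √h_ss ⇒ √h_ss = 0.103/0.0504 = 2.0437.
h_ss = 2.0437² = 4.1765 m. (Since h₀ = 6.29 m > h_ss, the level will fall toward this value.)

4.18 m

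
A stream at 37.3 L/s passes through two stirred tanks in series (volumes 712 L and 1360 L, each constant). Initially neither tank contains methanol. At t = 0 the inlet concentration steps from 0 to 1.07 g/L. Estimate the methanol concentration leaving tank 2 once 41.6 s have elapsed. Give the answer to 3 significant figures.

0.485 g/L

Time constants: τᵢ = Vᵢ/Q for each well-mixed tank.
τ₁ = 712/37.3 = 19.088 s; τ₂ = 1360/37.3 = 36.461 s.
Solving the cascade with C₁(0)=C₂(0)=0 gives C₂(t) = C_in[1 − (τ₁ e^(−t/τ₁) − τ₂ e^(−t/τ₂))/(τ₁ − τ₂)].
At t = 41.6: e^(−t/τ₁) = 0.11312, e^(−t/τ₂) = 0.31952.
C₂ = 1.07·[1 − (19.088·0.11312 − 36.461·0.31952)/(-17.373)] = 1.07·0.45370 = 0.48545 g/L.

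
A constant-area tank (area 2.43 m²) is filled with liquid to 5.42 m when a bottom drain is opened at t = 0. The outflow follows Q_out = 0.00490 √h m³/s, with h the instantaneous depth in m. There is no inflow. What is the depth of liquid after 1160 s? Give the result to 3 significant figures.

1.34 m

Mass balance (ρ constant): A dh/dt = −0.00490 √h.
∫ h^(−1/2) dh = −(0.00490/A) ∫ dt, giving 2√h = 2√h₀ − (0.00490/A) t.
√h = √5.42 − 0.00490·1160/(2·2.43) = 2.3281 − 1.1695 = 1.1585.
h = 1.1585² = 1.3422 m.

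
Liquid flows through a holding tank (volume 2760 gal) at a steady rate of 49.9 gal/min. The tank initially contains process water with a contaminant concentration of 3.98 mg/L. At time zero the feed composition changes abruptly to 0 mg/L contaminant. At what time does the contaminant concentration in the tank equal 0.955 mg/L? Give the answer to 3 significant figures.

Species balance: V dC/dt = Q(C_in − C) ⇒ τ = V/Q = 55.311 min.
C(t) = C_in + (C₀ − C_in) e^(−t/τ). Set C = 0.955 and solve for t:
e^(−t/τ) = (C − C_in)/(C₀ − C_in) = (0.955 − 0)/(3.98 − 0) = 0.23995
t = −τ ln(…) = 55.311 × 1.4273 = 78.946 min.

78.9 min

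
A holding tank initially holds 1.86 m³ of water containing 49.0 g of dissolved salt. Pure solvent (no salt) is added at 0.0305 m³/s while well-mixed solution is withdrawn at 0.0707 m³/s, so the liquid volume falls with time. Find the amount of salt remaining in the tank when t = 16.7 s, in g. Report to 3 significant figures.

22.3 g

Let m(t) be the amount of salt. Volume: V(t) = V₀ + (Q_in − Q_out) t = 1.86 − 0.040200 t; V(16.7) = 1.1887 m³.
Species balance (pure solvent in): dm/dt = −Q_out · m/V(t).
dm/m = −Q_out dt/(V₀ − 0.040200 t); integrating gives ln(m/m₀) = −(Q_out/(Q_in−Q_out)) ln(V/V₀).
m = m₀ (V₀/V)^(Q_out/(Q_in−Q_out)) = 49.0 × (1.86/1.1887)^(-1.7587) = 22.295 g.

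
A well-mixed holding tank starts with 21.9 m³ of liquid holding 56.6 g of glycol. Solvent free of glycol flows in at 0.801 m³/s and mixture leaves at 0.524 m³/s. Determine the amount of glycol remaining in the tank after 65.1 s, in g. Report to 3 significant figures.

Total volume: dV/dt = Q_in − Q_out = 0.27700 m³/s, so V(t) = 21.9 + 0.27700 t and V(65.1) = 39.933 m³.
No glycol enters, so dm/dt = −Q_out · (m/V).
Separate: dm/m = −Q_out dt/V(t) ⇒ ln(m/m₀) = −(Q_out/(Q_in−Q_out)) ln(V/V₀).
m = m₀ (V₀/V)^(Q_out/(Q_in−Q_out)) = 56.6 × (21.9/39.933)^(1.8917) = 18.168 g.

18.2 g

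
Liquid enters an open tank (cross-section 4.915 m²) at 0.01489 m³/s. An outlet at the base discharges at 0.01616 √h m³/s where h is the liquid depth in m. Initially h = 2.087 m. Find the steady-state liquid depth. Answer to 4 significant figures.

Unsteady balance on liquid volume: A dh/dt = Q_in − 0.01616 √h. At steady state dh/dt = 0:
Q_in = 0.01616 √h_ss ⇒ √h_ss = 0.01489/0.01616 = 0.921411.
h_ss = 0.921411² = 0.848998 m. (Since h₀ = 2.087 m > h_ss, the level will fall toward this value.)

0.8490 m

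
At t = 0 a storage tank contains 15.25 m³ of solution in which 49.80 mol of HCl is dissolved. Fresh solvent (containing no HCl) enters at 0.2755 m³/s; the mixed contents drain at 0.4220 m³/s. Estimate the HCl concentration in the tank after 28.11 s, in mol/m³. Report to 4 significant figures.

Let m(t) be the amount of HCl. Volume: V(t) = V₀ + (Q_in − Q_out) t = 15.25 − 0.146500 t; V(28.11) = 11.1319 m³.
No HCl enters, so dm/dt = −Q_out · (m/V).
dm/m = −Q_out dt/(V₀ − 0.146500 t); integrating gives ln(m/m₀) = −(Q_out/(Q_in−Q_out)) ln(V/V₀).
m = m₀ (V₀/V)^(Q_out/(Q_in−Q_out)) = 49.80 × (15.25/11.1319)^(-2.88055) = 20.1120 mol.
C = m/V = 20.1120/11.1319 = 1.80670 mol/m³.

1.807 mol/m³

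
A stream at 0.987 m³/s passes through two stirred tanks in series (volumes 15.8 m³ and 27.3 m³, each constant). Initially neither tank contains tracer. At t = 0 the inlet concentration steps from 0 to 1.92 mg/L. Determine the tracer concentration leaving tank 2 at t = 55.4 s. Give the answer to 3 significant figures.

1.39 mg/L

Time constants: τᵢ = Vᵢ/Q for each well-mixed tank.
τ₁ = 15.8/0.987 = 16.008 s; τ₂ = 27.3/0.987 = 27.660 s.
Tank 1: C₁ = C_in(1 − e^(−t/τ₁)). Tank 2 (τ₁ ≠ τ₂): C₂ = C_in[1 − (τ₁ e^(−t/τ₁) − τ₂ e^(−t/τ₂))/(τ₁ − τ₂)].
At t = 55.4: e^(−t/τ₁) = 0.031406, e^(−t/τ₂) = 0.13494.
C₂ = 1.92·[1 − (16.008·0.031406 − 27.660·0.13494)/(-11.651)] = 1.92·0.72281 = 1.3878 mg/L.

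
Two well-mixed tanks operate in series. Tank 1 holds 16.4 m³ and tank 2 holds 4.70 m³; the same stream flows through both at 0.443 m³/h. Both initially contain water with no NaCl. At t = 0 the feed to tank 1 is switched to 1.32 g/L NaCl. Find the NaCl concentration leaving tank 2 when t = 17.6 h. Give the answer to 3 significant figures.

Species balance on tank i: dCᵢ/dt = (Cᵢ₋₁ − Cᵢ)/τᵢ with τᵢ = Vᵢ/Q.
τ₁ = 16.4/0.443 = 37.020 h; τ₂ = 4.70/0.443 = 10.609 h.
Solving the cascade with C₁(0)=C₂(0)=0 gives C₂(t) = C_in[1 − (τ₁ e^(−t/τ₁) − τ₂ e^(−t/τ₂))/(τ₁ − τ₂)].
At t = 17.6: e^(−t/τ₁) = 0.62163, e^(−t/τ₂) = 0.19035.
C₂ = 1.32·[1 − (37.020·0.62163 − 10.609·0.19035)/(26.411)] = 1.32·0.20512 = 0.27076 g/L.

0.271 g/L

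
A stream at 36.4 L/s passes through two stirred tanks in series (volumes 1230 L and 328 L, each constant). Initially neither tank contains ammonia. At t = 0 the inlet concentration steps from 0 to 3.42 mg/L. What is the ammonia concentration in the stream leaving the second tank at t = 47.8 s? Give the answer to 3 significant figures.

2.29 mg/L

Species balance on tank i: dCᵢ/dt = (Cᵢ₋₁ − Cᵢ)/τᵢ with τᵢ = Vᵢ/Q.
τ₁ = 1230/36.4 = 33.791 s; τ₂ = 328/36.4 = 9.0110 s.
Solving the cascade with C₁(0)=C₂(0)=0 gives C₂(t) = C_in[1 − (τ₁ e^(−t/τ₁) − τ₂ e^(−t/τ₂))/(τ₁ − τ₂)].
At t = 47.8: e^(−t/τ₁) = 0.24303, e^(−t/τ₂) = 0.0049685.
C₂ = 3.42·[1 − (33.791·0.24303 − 9.0110·0.0049685)/(24.780)] = 3.42·0.67040 = 2.2928 mg/L.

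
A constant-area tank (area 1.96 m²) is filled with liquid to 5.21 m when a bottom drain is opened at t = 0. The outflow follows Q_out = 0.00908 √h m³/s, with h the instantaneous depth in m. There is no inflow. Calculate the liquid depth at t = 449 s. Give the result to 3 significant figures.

With no inflow, A dh/dt = −0.00908 √h.
This is separable: 2 d(√h)/dt = −0.00908/A, so √h = √h₀ − (0.00908/(2A)) t.
√h = √5.21 − 0.00908·449/(2·1.96) = 2.2825 − 1.0400 = 1.2425.
h = 1.2425² = 1.5438 m.

1.54 m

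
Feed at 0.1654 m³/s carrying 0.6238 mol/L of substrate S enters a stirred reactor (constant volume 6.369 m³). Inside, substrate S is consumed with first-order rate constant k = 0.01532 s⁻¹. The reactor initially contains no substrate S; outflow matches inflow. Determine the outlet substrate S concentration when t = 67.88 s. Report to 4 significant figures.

0.3686 mol/L

Species balance: V dC/dt = Q C_in − Q C − k V C.
This is linear with rate a = Q/V + k = 0.0412895 s⁻¹.
C_ss = Q C_in/(Q + kV) = 0.392346 mol/L; C(t) = C_ss + (C₀ − C_ss) e^(−a t).
C(67.88) = 0.392346 + (-0.392346)·e^(−0.0412895·67.88) = 0.392346 + (-0.392346)·0.0606440 = 0.368553 mol/L.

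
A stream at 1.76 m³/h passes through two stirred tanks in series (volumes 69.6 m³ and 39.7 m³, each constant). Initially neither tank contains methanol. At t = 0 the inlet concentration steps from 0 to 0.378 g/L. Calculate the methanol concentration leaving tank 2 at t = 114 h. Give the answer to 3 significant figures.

Time constants: τᵢ = Vᵢ/Q for each well-mixed tank.
τ₁ = 69.6/1.76 = 39.545 h; τ₂ = 39.7/1.76 = 22.557 h.
Solving the cascade with C₁(0)=C₂(0)=0 gives C₂(t) = C_in[1 − (τ₁ e^(−t/τ₁) − τ₂ e^(−t/τ₂))/(τ₁ − τ₂)].
At t = 114: e^(−t/τ₁) = 0.055980, e^(−t/τ₂) = 0.0063844.
C₂ = 0.378·[1 − (39.545·0.055980 − 22.557·0.0063844)/(16.989)] = 0.378·0.87817 = 0.33195 g/L.

0.332 g/L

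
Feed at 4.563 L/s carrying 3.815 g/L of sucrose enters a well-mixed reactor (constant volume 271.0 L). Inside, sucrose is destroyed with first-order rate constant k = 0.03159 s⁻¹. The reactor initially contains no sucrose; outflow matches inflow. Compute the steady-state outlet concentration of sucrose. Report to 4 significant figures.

Accumulation = in − out − consumed: V dC/dt = Q C_in − Q C − k V C.
Steady state (dC/dt = 0): C_ss = Q C_in/(Q + kV) = C_in/(1 + kV/Q).
C_ss = 4.563·3.815/(4.563 + 0.03159·271.0) = 17.4078/13.1239 = 1.32642 g/L.

1.326 g/L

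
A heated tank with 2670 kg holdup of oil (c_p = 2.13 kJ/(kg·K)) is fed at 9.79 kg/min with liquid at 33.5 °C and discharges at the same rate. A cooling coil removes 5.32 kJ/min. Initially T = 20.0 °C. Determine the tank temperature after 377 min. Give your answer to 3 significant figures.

29.9 °C

Unsteady energy balance on the tank contents: M c_p dT/dt = ṁ c_p (T_in − T) − 5.32.
τ = M/ṁ = 272.73 min; T_ss = T_in − Q̇/(ṁ c_p) = 33.5 − 5.32/(9.79·2.13) = 33.245 °C.
This is linear first-order; T(t) = T_ss + (T₀ − T_ss) e^(−t/τ).
T(377) = 33.245 + (-13.245)·e^(−377/272.73) = 33.245 + (-13.245)·0.25099 = 29.921 °C.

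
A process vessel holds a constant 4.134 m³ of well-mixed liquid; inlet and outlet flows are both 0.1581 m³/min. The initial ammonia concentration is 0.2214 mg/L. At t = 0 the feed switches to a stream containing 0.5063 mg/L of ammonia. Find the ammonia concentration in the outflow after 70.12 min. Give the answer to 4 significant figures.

Transient balance on the dissolved component: V dC/dt = Q(C_in − C).
So dC/dt = (C_in − C)/τ with τ = V/Q = 4.134/0.1581 = 26.1480 min.
Integrating: C(t) = C_in + (C₀ − C_in) e^(−t/τ).
C(70.12) = 0.5063 + (0.2214 − 0.5063)·e^(−70.12/26.1480) = 0.5063 + (-0.284900)·0.0684496 = 0.486799 mg/L.

0.4868 mg/L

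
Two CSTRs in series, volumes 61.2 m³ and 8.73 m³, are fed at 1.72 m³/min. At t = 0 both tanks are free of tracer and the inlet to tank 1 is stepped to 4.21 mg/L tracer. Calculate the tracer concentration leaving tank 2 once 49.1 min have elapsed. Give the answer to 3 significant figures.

2.97 mg/L

Species balance on tank i: dCᵢ/dt = (Cᵢ₋₁ − Cᵢ)/τᵢ with τᵢ = Vᵢ/Q.
τ₁ = 61.2/1.72 = 35.581 min; τ₂ = 8.73/1.72 = 5.0756 min.
Solving the cascade with C₁(0)=C₂(0)=0 gives C₂(t) = C_in[1 − (τ₁ e^(−t/τ₁) − τ₂ e^(−t/τ₂))/(τ₁ − τ₂)].
At t = 49.1: e^(−t/τ₁) = 0.25159, e^(−t/τ₂) = 6.2912e-05.
C₂ = 4.21·[1 − (35.581·0.25159 − 5.0756·6.2912e-05)/(30.506)] = 4.21·0.70655 = 2.9746 mg/L.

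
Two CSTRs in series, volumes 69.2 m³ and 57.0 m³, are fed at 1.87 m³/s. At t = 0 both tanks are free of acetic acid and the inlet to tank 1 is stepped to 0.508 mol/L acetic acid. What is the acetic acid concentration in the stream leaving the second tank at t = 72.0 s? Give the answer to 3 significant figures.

0.320 mol/L

Time constants: τᵢ = Vᵢ/Q for each well-mixed tank.
τ₁ = 69.2/1.87 = 37.005 s; τ₂ = 57.0/1.87 = 30.481 s.
Solving the cascade with C₁(0)=C₂(0)=0 gives C₂(t) = C_in[1 − (τ₁ e^(−t/τ₁) − τ₂ e^(−t/τ₂))/(τ₁ − τ₂)].
At t = 72.0: e^(−t/τ₁) = 0.14289, e^(−t/τ₂) = 0.094222.
C₂ = 0.508·[1 − (37.005·0.14289 − 30.481·0.094222)/(6.5241)] = 0.508·0.62971 = 0.31989 mol/L.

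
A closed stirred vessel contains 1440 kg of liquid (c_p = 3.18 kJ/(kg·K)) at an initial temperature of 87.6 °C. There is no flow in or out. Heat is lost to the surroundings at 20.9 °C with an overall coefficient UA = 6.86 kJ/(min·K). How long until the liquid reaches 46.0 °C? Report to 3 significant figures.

First-law balance (no shaft work): M c_p dT/dt = −UA(T − T_amb).
τ = M c_p/UA = 667.52 min; T_ss = T_amb = 20.900 °C.
T(t) = T_ss + (T₀ − T_ss)e^(−t/τ); set T = 46.0:
t = −τ ln[(T − T_ss)/(T₀ − T_ss)] = −667.52 · ln(0.37631) = 652.39 min.

652 min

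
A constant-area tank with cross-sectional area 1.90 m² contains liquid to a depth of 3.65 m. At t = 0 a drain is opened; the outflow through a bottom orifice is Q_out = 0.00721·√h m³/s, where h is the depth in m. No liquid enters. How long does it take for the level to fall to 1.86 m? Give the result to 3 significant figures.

With no inflow, A dh/dt = −0.00721 √h.
∫ h^(−1/2) dh = −(0.00721/A) ∫ dt, giving 2√h = 2√h₀ − (0.00721/A) t.
t = 2A(√h₀ − √h)/0.00721 = 2·1.90·(√3.65 − √1.86)/0.00721
  = 3.8000 × (1.9105 − 1.3638) / 0.00721 = 288.12 s.

288 s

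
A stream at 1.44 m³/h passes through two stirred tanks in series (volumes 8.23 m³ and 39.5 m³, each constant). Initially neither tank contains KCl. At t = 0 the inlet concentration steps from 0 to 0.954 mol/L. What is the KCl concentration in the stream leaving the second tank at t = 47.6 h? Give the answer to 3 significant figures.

0.742 mol/L

Each tank obeys Vᵢ dCᵢ/dt = Q(Cᵢ₋₁ − Cᵢ), so τᵢ = Vᵢ/Q.
τ₁ = 8.23/1.44 = 5.7153 h; τ₂ = 39.5/1.44 = 27.431 h.
Tank 1: C₁ = C_in(1 − e^(−t/τ₁)). Tank 2 (τ₁ ≠ τ₂): C₂ = C_in[1 − (τ₁ e^(−t/τ₁) − τ₂ e^(−t/τ₂))/(τ₁ − τ₂)].
At t = 47.6: e^(−t/τ₁) = 0.00024152, e^(−t/τ₂) = 0.17635.
C₂ = 0.954·[1 − (5.7153·0.00024152 − 27.431·0.17635)/(-21.715)] = 0.954·0.77730 = 0.74155 mol/L.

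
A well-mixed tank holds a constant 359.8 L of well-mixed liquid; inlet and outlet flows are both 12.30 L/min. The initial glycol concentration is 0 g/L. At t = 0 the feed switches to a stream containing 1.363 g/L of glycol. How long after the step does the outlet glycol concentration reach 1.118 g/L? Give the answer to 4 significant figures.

50.20 min

Transient balance on the dissolved component: V dC/dt = Q(C_in − C), so τ = V/Q = 29.2520 min.
C(t) = C_in + (C₀ − C_in) e^(−t/τ). Set C = 1.118 and solve for t:
e^(−t/τ) = (C − C_in)/(C₀ − C_in) = (1.118 − 1.363)/(0 − 1.363) = 0.179751
t = −τ ln(…) = 29.2520 × 1.71619 = 50.2019 min.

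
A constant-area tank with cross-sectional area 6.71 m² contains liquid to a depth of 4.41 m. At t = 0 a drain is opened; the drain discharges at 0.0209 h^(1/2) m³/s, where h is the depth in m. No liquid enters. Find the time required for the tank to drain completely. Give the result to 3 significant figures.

1350 s

Mass balance (ρ constant): A dh/dt = −0.0209 √h.
∫ h^(−1/2) dh = −(0.0209/A) ∫ dt, giving 2√h = 2√h₀ − (0.0209/A) t.
Set h = 0: 2√h₀ = (0.0209/A) t_empty ⇒ t_empty = 2A√h₀/0.0209.
t_empty = 2·6.71·√4.41/0.0209 = 13.420·2.1000/0.0209 = 1348.4 s.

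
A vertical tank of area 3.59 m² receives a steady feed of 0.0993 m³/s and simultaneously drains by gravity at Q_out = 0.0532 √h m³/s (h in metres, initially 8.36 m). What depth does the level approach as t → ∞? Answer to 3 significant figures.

A dh/dt = Q_in − 0.0532 √h. Steady state requires inflow = outflow:
Q_in = 0.0532 √h_ss ⇒ √h_ss = 0.0993/0.0532 = 1.8665.
h_ss = 1.8665² = 3.4840 m. (Since h₀ = 8.36 m > h_ss, the level will fall toward this value.)

3.48 m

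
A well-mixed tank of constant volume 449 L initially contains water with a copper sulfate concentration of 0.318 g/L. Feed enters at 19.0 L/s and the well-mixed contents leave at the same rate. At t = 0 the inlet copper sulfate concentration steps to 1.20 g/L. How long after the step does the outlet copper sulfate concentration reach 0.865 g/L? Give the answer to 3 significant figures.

Species balance: V dC/dt = Q(C_in − C) ⇒ τ = V/Q = 23.632 s.
C(t) = C_in + (C₀ − C_in) e^(−t/τ). Set C = 0.865 and solve for t:
e^(−t/τ) = (C − C_in)/(C₀ − C_in) = (0.865 − 1.20)/(0.318 − 1.20) = 0.37982
t = −τ ln(…) = 23.632 × 0.96806 = 22.877 s.

22.9 s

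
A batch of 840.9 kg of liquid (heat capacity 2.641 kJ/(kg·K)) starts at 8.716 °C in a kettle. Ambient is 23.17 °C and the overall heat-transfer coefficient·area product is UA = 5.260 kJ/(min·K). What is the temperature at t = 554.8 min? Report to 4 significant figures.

Heat balance on the well-mixed liquid: M c_p dT/dt = −UA(T − T_amb).
dT/dt = (T_ss − T)/τ with T_ss = T_amb = 23.1700 °C, τ = M c_p/UA = 840.9·2.641/5.260 = 422.209 min.
T approaches T_ss exponentially: T(t) = T_ss + (T₀ − T_ss) e^(−t/τ).
T(554.8) = 23.1700 + (-14.4540)·0.268731 = 19.2858 °C.

19.29 °C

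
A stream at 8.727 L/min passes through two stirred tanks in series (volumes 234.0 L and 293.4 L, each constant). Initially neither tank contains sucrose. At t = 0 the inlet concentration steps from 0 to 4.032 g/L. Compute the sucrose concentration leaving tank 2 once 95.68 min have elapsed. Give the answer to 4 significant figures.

Time constants: τᵢ = Vᵢ/Q for each well-mixed tank.
τ₁ = 234.0/8.727 = 26.8133 min; τ₂ = 293.4/8.727 = 33.6198 min.
Solving the cascade with C₁(0)=C₂(0)=0 gives C₂(t) = C_in[1 − (τ₁ e^(−t/τ₁) − τ₂ e^(−t/τ₂))/(τ₁ − τ₂)].
At t = 95.68: e^(−t/τ₁) = 0.0282017, e^(−t/τ₂) = 0.0580795.
C₂ = 4.032·[1 − (26.8133·0.0282017 − 33.6198·0.0580795)/(-6.80646)] = 4.032·0.824220 = 3.32325 g/L.

3.323 g/L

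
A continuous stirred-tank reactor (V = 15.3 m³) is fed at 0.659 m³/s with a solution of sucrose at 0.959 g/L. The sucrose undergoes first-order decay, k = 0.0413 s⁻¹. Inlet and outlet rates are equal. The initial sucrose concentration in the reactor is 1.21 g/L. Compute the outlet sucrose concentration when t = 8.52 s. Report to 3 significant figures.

V dC/dt = Q(C_in − C) − k V C.
This is linear with rate a = Q/V + k = 0.084372 s⁻¹.
C_ss = Q C_in/(Q + kV) = 0.48957 g/L; C(t) = C_ss + (C₀ − C_ss) e^(−a t).
C(8.52) = 0.48957 + (0.72043)·e^(−0.084372·8.52) = 0.48957 + (0.72043)·0.48731 = 0.84064 g/L.

0.841 g/L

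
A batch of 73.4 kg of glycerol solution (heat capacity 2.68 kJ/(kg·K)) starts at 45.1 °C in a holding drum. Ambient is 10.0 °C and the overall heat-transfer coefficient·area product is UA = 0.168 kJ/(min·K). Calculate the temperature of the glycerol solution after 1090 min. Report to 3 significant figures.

Unsteady energy balance on the tank contents: M c_p dT/dt = −UA(T − T_amb).
dT/dt = (T_ss − T)/τ with T_ss = T_amb = 10.000 °C, τ = M c_p/UA = 73.4·2.68/0.168 = 1170.9 min.
Solution: T(t) = T_ss + (T₀ − T_ss) e^(−t/τ).
T(1090) = 10.000 + (35.100)·0.39420 = 23.836 °C.

23.8 °C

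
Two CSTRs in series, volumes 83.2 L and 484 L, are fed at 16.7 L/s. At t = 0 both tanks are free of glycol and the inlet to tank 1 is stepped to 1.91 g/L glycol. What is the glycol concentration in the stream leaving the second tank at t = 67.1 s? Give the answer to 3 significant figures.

1.68 g/L

Time constants: τᵢ = Vᵢ/Q for each well-mixed tank.
τ₁ = 83.2/16.7 = 4.9820 s; τ₂ = 484/16.7 = 28.982 s.
Solving the cascade with C₁(0)=C₂(0)=0 gives C₂(t) = C_in[1 − (τ₁ e^(−t/τ₁) − τ₂ e^(−t/τ₂))/(τ₁ − τ₂)].
At t = 67.1: e^(−t/τ₁) = 1.4150e-06, e^(−t/τ₂) = 0.098744.
C₂ = 1.91·[1 − (4.9820·1.4150e-06 − 28.982·0.098744)/(-24.000)] = 1.91·0.88076 = 1.6822 g/L.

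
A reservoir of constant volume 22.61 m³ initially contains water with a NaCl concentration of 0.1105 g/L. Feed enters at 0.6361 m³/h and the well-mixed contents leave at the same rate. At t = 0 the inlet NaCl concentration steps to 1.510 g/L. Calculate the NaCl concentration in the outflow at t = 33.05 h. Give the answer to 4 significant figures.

0.9577 g/L

Transient balance on the dissolved component: V dC/dt = Q(C_in − C).
So dC/dt = (C_in − C)/τ with τ = V/Q = 22.61/0.6361 = 35.5447 h.
This is linear first-order; C(t) = C_in + (C₀ − C_in) e^(−t/τ).
C(33.05) = 1.510 + (0.1105 − 1.510)·e^(−33.05/35.5447) = 1.510 + (-1.39950)·0.394627 = 0.957720 g/L.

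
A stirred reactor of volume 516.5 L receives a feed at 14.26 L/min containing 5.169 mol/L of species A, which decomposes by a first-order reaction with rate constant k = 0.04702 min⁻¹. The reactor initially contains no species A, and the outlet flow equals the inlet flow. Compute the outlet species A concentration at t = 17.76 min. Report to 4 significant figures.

Accumulation = in − out − consumed: V dC/dt = Q C_in − Q C − k V C.
This is linear with rate a = Q/V + k = 0.0746289 min⁻¹.
C_ss = Q C_in/(Q + kV) = 1.91227 mol/L; C(t) = C_ss + (C₀ − C_ss) e^(−a t).
C(17.76) = 1.91227 + (-1.91227)·e^(−0.0746289·17.76) = 1.91227 + (-1.91227)·0.265694 = 1.40419 mol/L.

1.404 mol/L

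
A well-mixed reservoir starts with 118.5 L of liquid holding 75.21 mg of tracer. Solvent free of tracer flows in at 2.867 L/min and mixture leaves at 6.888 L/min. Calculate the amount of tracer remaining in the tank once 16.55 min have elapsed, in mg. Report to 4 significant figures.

18.32 mg

Let m(t) be the amount of tracer. Volume: V(t) = V₀ + (Q_in − Q_out) t = 118.5 − 4.02100 t; V(16.55) = 51.9524 L.
No tracer enters, so dm/dt = −Q_out · (m/V).
dm/m = −Q_out dt/(V₀ − 4.02100 t); integrating gives ln(m/m₀) = −(Q_out/(Q_in−Q_out)) ln(V/V₀).
m = m₀ (V₀/V)^(Q_out/(Q_in−Q_out)) = 75.21 × (118.5/51.9524)^(-1.71301) = 18.3158 mg.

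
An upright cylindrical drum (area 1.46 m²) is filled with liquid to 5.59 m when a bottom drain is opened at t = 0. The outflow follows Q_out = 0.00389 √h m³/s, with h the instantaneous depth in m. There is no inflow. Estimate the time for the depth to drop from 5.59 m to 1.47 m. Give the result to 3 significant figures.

A dh/dt = −Q_out = −0.00389 √h.
Separate and integrate: 2(√h − √h₀) = −(0.00389/A) t.
t = 2A(√h₀ − √h)/0.00389 = 2·1.46·(√5.59 − √1.47)/0.00389
  = 2.9200 × (2.3643 − 1.2124) / 0.00389 = 864.65 s.

865 s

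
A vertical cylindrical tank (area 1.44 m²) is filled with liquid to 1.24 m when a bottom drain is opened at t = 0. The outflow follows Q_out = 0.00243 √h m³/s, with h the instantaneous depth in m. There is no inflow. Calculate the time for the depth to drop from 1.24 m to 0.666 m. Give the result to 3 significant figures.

A dh/dt = −Q_out = −0.00243 √h.
This is separable: 2 d(√h)/dt = −0.00243/A, so √h = √h₀ − (0.00243/(2A)) t.
t = 2A(√h₀ − √h)/0.00243 = 2·1.44·(√1.24 − √0.666)/0.00243
  = 2.8800 × (1.1136 − 0.81609) / 0.00243 = 352.55 s.

353 s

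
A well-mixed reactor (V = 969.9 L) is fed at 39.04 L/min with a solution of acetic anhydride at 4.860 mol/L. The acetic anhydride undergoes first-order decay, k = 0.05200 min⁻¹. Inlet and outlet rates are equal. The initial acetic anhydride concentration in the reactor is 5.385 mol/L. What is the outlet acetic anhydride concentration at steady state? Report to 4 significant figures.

Accumulation = in − out − consumed: V dC/dt = Q C_in − Q C − k V C.
At steady state: 0 = Q C_in − (Q + kV) C_ss, so C_ss = Q C_in/(Q + kV).
C_ss = 39.04·4.860/(39.04 + 0.05200·969.9) = 189.734/89.4748 = 2.12053 mol/L.

2.121 mol/L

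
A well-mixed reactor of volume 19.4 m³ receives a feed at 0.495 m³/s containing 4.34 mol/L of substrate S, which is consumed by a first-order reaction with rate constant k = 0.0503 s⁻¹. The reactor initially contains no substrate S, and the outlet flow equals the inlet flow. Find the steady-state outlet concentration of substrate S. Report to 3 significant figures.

1.46 mol/L

Species balance: V dC/dt = Q C_in − Q C − k V C.
At steady state: 0 = Q C_in − (Q + kV) C_ss, so C_ss = Q C_in/(Q + kV).
C_ss = 0.495·4.34/(0.495 + 0.0503·19.4) = 2.1483/1.4708 = 1.4606 mol/L.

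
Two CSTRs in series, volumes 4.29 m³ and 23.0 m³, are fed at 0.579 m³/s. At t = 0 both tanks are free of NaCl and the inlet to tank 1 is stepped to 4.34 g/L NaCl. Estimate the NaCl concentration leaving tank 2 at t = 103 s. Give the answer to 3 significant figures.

3.94 g/L

Time constants: τᵢ = Vᵢ/Q for each well-mixed tank.
τ₁ = 4.29/0.579 = 7.4093 s; τ₂ = 23.0/0.579 = 39.724 s.
Tank 1: C₁ = C_in(1 − e^(−t/τ₁)). Tank 2 (τ₁ ≠ τ₂): C₂ = C_in[1 − (τ₁ e^(−t/τ₁) − τ₂ e^(−t/τ₂))/(τ₁ − τ₂)].
At t = 103: e^(−t/τ₁) = 9.1770e-07, e^(−t/τ₂) = 0.074802.
C₂ = 4.34·[1 − (7.4093·9.1770e-07 − 39.724·0.074802)/(-32.314)] = 4.34·0.90805 = 3.9409 g/L.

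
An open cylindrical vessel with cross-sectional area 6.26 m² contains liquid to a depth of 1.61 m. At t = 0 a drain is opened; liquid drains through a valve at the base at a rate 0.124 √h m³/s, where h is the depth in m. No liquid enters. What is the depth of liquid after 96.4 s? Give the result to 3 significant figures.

0.0987 m

Volume balance on the tank: A dh/dt = −0.124 √h.
∫ h^(−1/2) dh = −(0.124/A) ∫ dt, giving 2√h = 2√h₀ − (0.124/A) t.
√h = √1.61 − 0.124·96.4/(2·6.26) = 1.2689 − 0.95476 = 0.31410.
h = 0.31410² = 0.098657 m.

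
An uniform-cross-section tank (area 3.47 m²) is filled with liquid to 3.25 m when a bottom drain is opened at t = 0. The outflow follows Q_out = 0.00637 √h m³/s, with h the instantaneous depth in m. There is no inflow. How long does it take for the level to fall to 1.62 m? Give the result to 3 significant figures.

Accumulation of liquid (constant cross-section A): A dh/dt = −0.00637 √h.
∫ h^(−1/2) dh = −(0.00637/A) ∫ dt, giving 2√h = 2√h₀ − (0.00637/A) t.
t = 2A(√h₀ − √h)/0.00637 = 2·3.47·(√3.25 − √1.62)/0.00637
  = 6.9400 × (1.8028 − 1.2728) / 0.00637 = 577.41 s.

577 s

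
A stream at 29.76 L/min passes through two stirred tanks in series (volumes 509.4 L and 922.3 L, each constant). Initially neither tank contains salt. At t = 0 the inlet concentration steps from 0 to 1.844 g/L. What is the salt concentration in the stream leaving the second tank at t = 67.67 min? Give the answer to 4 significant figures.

1.424 g/L

Time constants: τᵢ = Vᵢ/Q for each well-mixed tank.
τ₁ = 509.4/29.76 = 17.1169 min; τ₂ = 922.3/29.76 = 30.9913 min.
Solving the cascade with C₁(0)=C₂(0)=0 gives C₂(t) = C_in[1 − (τ₁ e^(−t/τ₁) − τ₂ e^(−t/τ₂))/(τ₁ − τ₂)].
At t = 67.67: e^(−t/τ₁) = 0.0191895, e^(−t/τ₂) = 0.112644.
C₂ = 1.844·[1 − (17.1169·0.0191895 − 30.9913·0.112644)/(-13.8743)] = 1.844·0.772059 = 1.42368 g/L.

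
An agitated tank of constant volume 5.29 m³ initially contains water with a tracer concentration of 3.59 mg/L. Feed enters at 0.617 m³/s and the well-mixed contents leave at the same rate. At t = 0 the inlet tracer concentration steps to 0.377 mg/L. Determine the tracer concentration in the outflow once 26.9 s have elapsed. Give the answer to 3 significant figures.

Unsteady species balance (constant V, well mixed): V dC/dt = Q(C_in − C).
Time constant τ = V/Q = 5.29/0.617 = 8.5737 s.
Integrating: C(t) = C_in + (C₀ − C_in) e^(−t/τ).
C(26.9) = 0.377 + (3.59 − 0.377)·e^(−26.9/8.5737) = 0.377 + (3.2130)·0.043392 = 0.51642 mg/L.

0.516 mg/L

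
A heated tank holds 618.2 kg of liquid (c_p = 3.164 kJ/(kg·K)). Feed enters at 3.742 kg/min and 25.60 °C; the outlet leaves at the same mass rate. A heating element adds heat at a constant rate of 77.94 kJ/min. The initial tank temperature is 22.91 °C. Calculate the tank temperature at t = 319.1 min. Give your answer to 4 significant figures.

M c_p dT/dt = ṁ c_p (T_in − T) + Q̇.
Rearrange: dT/dt = (T_ss − T)/τ with τ = M/ṁ = 165.206 min and T_ss = T_in + Q̇/(ṁ c_p) = 32.1829 °C.
Integrating: T(t) = T_ss + (T₀ − T_ss) e^(−t/τ).
T(319.1) = 32.1829 + (-9.27294)·e^(−319.1/165.206) = 32.1829 + (-9.27294)·0.144926 = 30.8391 °C.

30.84 °C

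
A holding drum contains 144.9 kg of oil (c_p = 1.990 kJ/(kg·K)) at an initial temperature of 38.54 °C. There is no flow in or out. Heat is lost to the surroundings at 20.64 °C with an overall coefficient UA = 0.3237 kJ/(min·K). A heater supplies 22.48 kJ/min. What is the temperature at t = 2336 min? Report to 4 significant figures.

86.34 °C

Energy balance: M c_p dT/dt = −UA(T − T_amb) + Q̇.
dT/dt = (T_ss − T)/τ with T_ss = T_amb + Q̇/UA = 20.64 + 22.48/0.3237 = 90.0870 °C, τ = M c_p/UA = 144.9·1.990/0.3237 = 890.797 min.
T approaches T_ss exponentially: T(t) = T_ss + (T₀ − T_ss) e^(−t/τ).
T(2336) = 90.0870 + (-51.5470)·0.0726305 = 86.3431 °C.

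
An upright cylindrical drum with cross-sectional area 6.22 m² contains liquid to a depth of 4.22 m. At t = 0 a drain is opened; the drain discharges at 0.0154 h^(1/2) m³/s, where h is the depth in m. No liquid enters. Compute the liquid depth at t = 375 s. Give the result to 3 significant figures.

Mass balance (ρ constant): A dh/dt = −0.0154 √h.
Separate and integrate: 2(√h − √h₀) = −(0.0154/A) t.
√h = √4.22 − 0.0154·375/(2·6.22) = 2.0543 − 0.46423 = 1.5900.
h = 1.5900² = 2.5282 m.

2.53 m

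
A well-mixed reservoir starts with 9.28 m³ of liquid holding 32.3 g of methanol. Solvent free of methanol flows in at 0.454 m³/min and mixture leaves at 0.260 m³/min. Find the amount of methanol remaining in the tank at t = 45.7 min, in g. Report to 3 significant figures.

13.1 g

Total volume: dV/dt = Q_in − Q_out = 0.19400 m³/min, so V(t) = 9.28 + 0.19400 t and V(45.7) = 18.146 m³.
No methanol enters, so dm/dt = −Q_out · (m/V).
dm/m = −Q_out dt/(V₀ + 0.19400 t); integrating gives ln(m/m₀) = −(Q_out/(Q_in−Q_out)) ln(V/V₀).
m = m₀ (V₀/V)^(Q_out/(Q_in−Q_out)) = 32.3 × (9.28/18.146)^(1.3402) = 13.149 g.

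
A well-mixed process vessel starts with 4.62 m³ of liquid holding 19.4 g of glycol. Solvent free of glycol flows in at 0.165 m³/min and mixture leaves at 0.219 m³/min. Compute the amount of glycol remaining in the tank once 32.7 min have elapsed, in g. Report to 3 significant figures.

2.75 g

Let m(t) be the amount of glycol. Volume: V(t) = V₀ + (Q_in − Q_out) t = 4.62 − 0.054000 t; V(32.7) = 2.8542 m³.
Solute balance: dm/dt = 0 − Q_out C = −Q_out m/V(t).
dm/m = −Q_out dt/(V₀ − 0.054000 t); integrating gives ln(m/m₀) = −(Q_out/(Q_in−Q_out)) ln(V/V₀).
m = m₀ (V₀/V)^(Q_out/(Q_in−Q_out)) = 19.4 × (4.62/2.8542)^(-4.0556) = 2.7514 g.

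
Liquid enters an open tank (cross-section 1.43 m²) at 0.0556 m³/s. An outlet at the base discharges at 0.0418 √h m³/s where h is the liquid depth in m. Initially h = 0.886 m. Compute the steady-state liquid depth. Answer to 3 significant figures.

1.77 m

Unsteady balance on liquid volume: A dh/dt = Q_in − 0.0418 √h. At steady state dh/dt = 0:
Q_in = 0.0418 √h_ss ⇒ √h_ss = 0.0556/0.0418 = 1.3301.
h_ss = 1.3301² = 1.7693 m. (Since h₀ = 0.886 m < h_ss, the level will rise toward this value.)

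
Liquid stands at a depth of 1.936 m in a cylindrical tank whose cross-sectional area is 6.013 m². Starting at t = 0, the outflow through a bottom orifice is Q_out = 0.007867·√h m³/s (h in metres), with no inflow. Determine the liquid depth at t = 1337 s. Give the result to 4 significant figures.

0.2671 m

With no inflow, A dh/dt = −0.007867 √h.
Separate and integrate: 2(√h − √h₀) = −(0.007867/A) t.
√h = √1.936 − 0.007867·1337/(2·6.013) = 1.39140 − 0.874620 = 0.516782.
h = 0.516782² = 0.267064 m.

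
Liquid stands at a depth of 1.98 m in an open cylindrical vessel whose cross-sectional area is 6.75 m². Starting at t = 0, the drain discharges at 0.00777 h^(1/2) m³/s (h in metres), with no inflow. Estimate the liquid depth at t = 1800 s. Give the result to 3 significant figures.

0.138 m

With no inflow, A dh/dt = −0.00777 √h.
Separate and integrate: 2(√h − √h₀) = −(0.00777/A) t.
√h = √1.98 − 0.00777·1800/(2·6.75) = 1.4071 − 1.0360 = 0.37112.
h = 0.37112² = 0.13773 m.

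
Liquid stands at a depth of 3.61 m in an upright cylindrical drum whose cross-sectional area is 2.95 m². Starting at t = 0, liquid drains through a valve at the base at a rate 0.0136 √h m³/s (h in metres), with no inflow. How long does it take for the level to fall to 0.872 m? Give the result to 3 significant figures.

With no inflow, A dh/dt = −0.0136 √h.
∫ h^(−1/2) dh = −(0.0136/A) ∫ dt, giving 2√h = 2√h₀ − (0.0136/A) t.
t = 2A(√h₀ − √h)/0.0136 = 2·2.95·(√3.61 − √0.872)/0.0136
  = 5.9000 × (1.9000 − 0.93381) / 0.0136 = 419.16 s.

419 s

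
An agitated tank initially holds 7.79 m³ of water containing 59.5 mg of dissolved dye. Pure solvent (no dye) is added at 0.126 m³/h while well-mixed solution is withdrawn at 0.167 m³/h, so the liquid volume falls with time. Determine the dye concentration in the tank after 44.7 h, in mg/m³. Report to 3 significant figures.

Let m(t) be the amount of dye. Volume: V(t) = V₀ + (Q_in − Q_out) t = 7.79 − 0.041000 t; V(44.7) = 5.9573 m³.
Solute balance: dm/dt = 0 − Q_out C = −Q_out m/V(t).
dm/m = −Q_out dt/(V₀ − 0.041000 t); integrating gives ln(m/m₀) = −(Q_out/(Q_in−Q_out)) ln(V/V₀).
m = m₀ (V₀/V)^(Q_out/(Q_in−Q_out)) = 59.5 × (7.79/5.9573)^(-4.0732) = 19.955 mg.
C = m/V = 19.955/5.9573 = 3.3496 mg/m³.

3.35 mg/m³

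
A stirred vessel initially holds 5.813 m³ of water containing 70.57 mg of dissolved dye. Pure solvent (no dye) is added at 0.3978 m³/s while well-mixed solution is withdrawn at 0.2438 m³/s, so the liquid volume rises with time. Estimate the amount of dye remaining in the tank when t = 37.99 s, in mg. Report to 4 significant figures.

Total volume: dV/dt = Q_in − Q_out = 0.154000 m³/s, so V(t) = 5.813 + 0.154000 t and V(37.99) = 11.6635 m³.
Solute balance: dm/dt = 0 − Q_out C = −Q_out m/V(t).
dm/m = −Q_out dt/(V₀ + 0.154000 t); integrating gives ln(m/m₀) = −(Q_out/(Q_in−Q_out)) ln(V/V₀).
m = m₀ (V₀/V)^(Q_out/(Q_in−Q_out)) = 70.57 × (5.813/11.6635)^(1.58312) = 23.4338 mg.

23.43 mg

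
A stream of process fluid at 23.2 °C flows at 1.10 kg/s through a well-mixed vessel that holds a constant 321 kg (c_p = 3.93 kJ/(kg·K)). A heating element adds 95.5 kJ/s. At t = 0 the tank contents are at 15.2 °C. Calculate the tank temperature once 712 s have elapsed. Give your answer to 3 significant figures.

42.7 °C

M c_p dT/dt = ṁ c_p (T_in − T) + Q̇.
Rearrange: dT/dt = (T_ss − T)/τ with τ = M/ṁ = 291.82 s and T_ss = T_in + Q̇/(ṁ c_p) = 45.291 °C.
This is linear first-order; T(t) = T_ss + (T₀ − T_ss) e^(−t/τ).
T(712) = 45.291 + (-30.091)·e^(−712/291.82) = 45.291 + (-30.091)·0.087172 = 42.668 °C.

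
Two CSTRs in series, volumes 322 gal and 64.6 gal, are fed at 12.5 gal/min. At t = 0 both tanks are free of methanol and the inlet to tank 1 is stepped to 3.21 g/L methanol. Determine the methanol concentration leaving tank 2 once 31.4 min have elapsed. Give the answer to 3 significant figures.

2.03 g/L

Time constants: τᵢ = Vᵢ/Q for each well-mixed tank.
τ₁ = 322/12.5 = 25.760 min; τ₂ = 64.6/12.5 = 5.1680 min.
Tank 1: C₁ = C_in(1 − e^(−t/τ₁)). Tank 2 (τ₁ ≠ τ₂): C₂ = C_in[1 − (τ₁ e^(−t/τ₁) − τ₂ e^(−t/τ₂))/(τ₁ − τ₂)].
At t = 31.4: e^(−t/τ₁) = 0.29554, e^(−t/τ₂) = 0.0022977.
C₂ = 3.21·[1 − (25.760·0.29554 − 5.1680·0.0022977)/(20.592)] = 3.21·0.63086 = 2.0251 g/L.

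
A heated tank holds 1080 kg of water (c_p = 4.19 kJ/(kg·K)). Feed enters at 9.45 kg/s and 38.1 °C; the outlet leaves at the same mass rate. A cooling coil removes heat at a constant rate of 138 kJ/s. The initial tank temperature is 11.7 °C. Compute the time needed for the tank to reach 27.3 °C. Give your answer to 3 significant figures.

M c_p dT/dt = ṁ c_p (T_in − T) − Q̇.
τ = M/ṁ = 114.29 s; T_ss = T_in − Q̇/(ṁ c_p) = 34.615 °C.
T(t) = T_ss + (T₀ − T_ss) e^(−t/τ). Set T = 27.3:
e^(−t/τ) = (27.3 − 34.615)/(11.7 − 34.615) = 0.31922
t = −114.29 · ln(0.31922) = 130.50 s.

131 s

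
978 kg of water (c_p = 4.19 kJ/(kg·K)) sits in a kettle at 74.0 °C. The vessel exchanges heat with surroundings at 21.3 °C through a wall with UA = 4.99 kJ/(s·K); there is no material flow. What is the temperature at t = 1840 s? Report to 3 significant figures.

26.9 °C

Unsteady energy balance on the tank contents: M c_p dT/dt = −UA(T − T_amb).
dT/dt = (T_ss − T)/τ with T_ss = T_amb = 21.300 °C, τ = M c_p/UA = 978·4.19/4.99 = 821.21 s.
T approaches T_ss exponentially: T(t) = T_ss + (T₀ − T_ss) e^(−t/τ).
T(1840) = 21.300 + (52.700)·0.10639 = 26.907 °C.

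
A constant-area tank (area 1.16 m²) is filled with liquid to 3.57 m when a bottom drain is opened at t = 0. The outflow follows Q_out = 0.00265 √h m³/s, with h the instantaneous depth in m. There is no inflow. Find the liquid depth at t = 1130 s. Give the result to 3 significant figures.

A dh/dt = −Q_out = −0.00265 √h.
∫ h^(−1/2) dh = −(0.00265/A) ∫ dt, giving 2√h = 2√h₀ − (0.00265/A) t.
√h = √3.57 − 0.00265·1130/(2·1.16) = 1.8894 − 1.2907 = 0.59871.
h = 0.59871² = 0.35846 m.

0.358 m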